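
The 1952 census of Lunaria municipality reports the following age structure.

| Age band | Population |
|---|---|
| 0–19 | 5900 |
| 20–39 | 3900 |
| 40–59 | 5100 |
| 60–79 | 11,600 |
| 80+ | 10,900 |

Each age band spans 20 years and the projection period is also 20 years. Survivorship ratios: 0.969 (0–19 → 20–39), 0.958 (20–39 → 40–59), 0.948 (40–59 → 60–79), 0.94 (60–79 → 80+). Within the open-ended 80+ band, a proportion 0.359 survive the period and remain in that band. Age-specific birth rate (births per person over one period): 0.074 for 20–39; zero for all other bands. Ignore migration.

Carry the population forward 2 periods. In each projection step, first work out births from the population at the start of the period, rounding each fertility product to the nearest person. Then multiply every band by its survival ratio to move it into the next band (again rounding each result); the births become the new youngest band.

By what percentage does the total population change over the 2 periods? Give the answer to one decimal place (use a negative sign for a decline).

-47.6

Numbering the groups 1..5 from youngest to oldest:
Period 1.
Births: 3900 × 0.074 = 289
Group 2: 5900 × 0.969 = 5717
Group 3: 3900 × 0.958 = 3736
Group 4: 5100 × 0.948 = 4835
Group 5: 11600 × 0.94 + 10900 × 0.359 = 10904 + 3913 = 14817
Giving 289 / 5717 / 3736 / 4835 / 14817.
Period 2.
Births: 5717 × 0.074 = 423
Group 2: 289 × 0.969 = 280
Group 3: 5717 × 0.958 = 5477
Group 4: 3736 × 0.948 = 3542
Group 5: 4835 × 0.94 + 14817 × 0.359 = 4545 + 5319 = 9864
Giving 423 / 280 / 5477 / 3542 / 9864.
Total: 37400 → 19586; change = -17814; percentage change = -47.6%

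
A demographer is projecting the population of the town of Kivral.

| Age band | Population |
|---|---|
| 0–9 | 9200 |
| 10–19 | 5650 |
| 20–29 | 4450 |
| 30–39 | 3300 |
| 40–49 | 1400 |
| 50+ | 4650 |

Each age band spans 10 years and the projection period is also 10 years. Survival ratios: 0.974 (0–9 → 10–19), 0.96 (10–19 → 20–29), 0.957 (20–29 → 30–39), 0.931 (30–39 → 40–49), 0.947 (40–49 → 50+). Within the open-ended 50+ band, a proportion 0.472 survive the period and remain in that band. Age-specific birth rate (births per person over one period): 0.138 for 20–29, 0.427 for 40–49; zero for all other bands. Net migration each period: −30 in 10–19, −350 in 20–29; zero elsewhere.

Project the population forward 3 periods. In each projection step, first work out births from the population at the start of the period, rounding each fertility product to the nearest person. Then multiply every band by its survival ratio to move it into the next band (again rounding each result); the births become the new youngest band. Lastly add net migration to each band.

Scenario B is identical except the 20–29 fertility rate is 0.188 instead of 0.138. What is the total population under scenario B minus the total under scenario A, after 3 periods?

[period 1]
Births: 4450 × 0.138 = 614  |  1400 × 0.427 = 598 → total 1212
10–19: 9200 × 0.974 = 8961
20–29: 5650 × 0.96 = 5424
30–39: 4450 × 0.957 = 4259
40–49: 3300 × 0.931 = 3072
50+: 1400 × 0.947 + 4650 × 0.472 = 1326 + 2195 = 3521
Net migration: 10–19 − 30 → 8931; 20–29 − 350 → 5074
→ [1212, 8931, 5074, 4259, 3072, 3521]
[period 2]
Births: 5074 × 0.138 = 700  |  3072 × 0.427 = 1312 → total 2012
10–19: 1212 × 0.974 = 1180
20–29: 8931 × 0.96 = 8574
30–39: 5074 × 0.957 = 4856
40–49: 4259 × 0.931 = 3965
50+: 3072 × 0.947 + 3521 × 0.472 = 2909 + 1662 = 4571
Net migration: 10–19 − 30 → 1150; 20–29 − 350 → 8224
→ [2012, 1150, 8224, 4856, 3965, 4571]
[period 3]
Births: 8224 × 0.138 = 1135  |  3965 × 0.427 = 1693 → total 2828
10–19: 2012 × 0.974 = 1960
20–29: 1150 × 0.96 = 1104
30–39: 8224 × 0.957 = 7870
40–49: 4856 × 0.931 = 4521
50+: 3965 × 0.947 + 4571 × 0.472 = 3755 + 2158 = 5913
Net migration: 10–19 − 30 → 1930; 20–29 − 350 → 754
→ [2828, 1930, 754, 7870, 4521, 5913]
Scenario A total after 3 periods: 23816
Scenario B projection —
[period 1]
Births: 4450 × 0.188 = 837  |  1400 × 0.427 = 598 → total 1435
10–19: 9200 × 0.974 = 8961
20–29: 5650 × 0.96 = 5424
30–39: 4450 × 0.957 = 4259
40–49: 3300 × 0.931 = 3072
50+: 1400 × 0.947 + 4650 × 0.472 = 1326 + 2195 = 3521
Net migration: 10–19 − 30 → 8931; 20–29 − 350 → 5074
→ [1435, 8931, 5074, 4259, 3072, 3521]
[period 2]
Births: 5074 × 0.188 = 954  |  3072 × 0.427 = 1312 → total 2266
10–19: 1435 × 0.974 = 1398
20–29: 8931 × 0.96 = 8574
30–39: 5074 × 0.957 = 4856
40–49: 4259 × 0.931 = 3965
50+: 3072 × 0.947 + 3521 × 0.472 = 2909 + 1662 = 4571
Net migration: 10–19 − 30 → 1368; 20–29 − 350 → 8224
→ [2266, 1368, 8224, 4856, 3965, 4571]
[period 3]
Births: 8224 × 0.188 = 1546  |  3965 × 0.427 = 1693 → total 3239
10–19: 2266 × 0.974 = 2207
20–29: 1368 × 0.96 = 1313
30–39: 8224 × 0.957 = 7870
40–49: 4856 × 0.931 = 4521
50+: 3965 × 0.947 + 4571 × 0.472 = 3755 + 2158 = 5913
Net migration: 10–19 − 30 → 2177; 20–29 − 350 → 963
→ [3239, 2177, 963, 7870, 4521, 5913]
Scenario B total after 3 periods: 24683
Difference B − A = 24683 − 23816 = 867

867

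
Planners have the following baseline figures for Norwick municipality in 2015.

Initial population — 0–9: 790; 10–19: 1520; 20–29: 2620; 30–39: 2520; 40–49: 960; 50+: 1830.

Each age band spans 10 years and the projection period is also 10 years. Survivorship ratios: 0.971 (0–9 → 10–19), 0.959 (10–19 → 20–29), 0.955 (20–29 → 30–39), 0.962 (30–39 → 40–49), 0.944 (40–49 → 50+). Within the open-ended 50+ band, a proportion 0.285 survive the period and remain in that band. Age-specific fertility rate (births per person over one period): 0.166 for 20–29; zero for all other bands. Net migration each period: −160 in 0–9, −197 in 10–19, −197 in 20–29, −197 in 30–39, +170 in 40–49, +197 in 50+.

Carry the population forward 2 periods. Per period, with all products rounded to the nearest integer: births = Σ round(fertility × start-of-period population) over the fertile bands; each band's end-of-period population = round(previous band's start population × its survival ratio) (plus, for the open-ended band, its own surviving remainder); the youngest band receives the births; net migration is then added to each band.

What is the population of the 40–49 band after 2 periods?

2387

(Groups numbered youngest = 1 to oldest = 6.)
— Period 1 —
Births: 2620 * 0.166 = 435
Group 2: 790 * 0.971 = 767
Group 3: 1520 * 0.959 = 1458
Group 4: 2620 * 0.955 = 2502
Group 5: 2520 * 0.962 = 2424
Group 6: 960 * 0.944 + 1830 * 0.285 = 906 + 522 = 1428
Net migration: Group 1 − 160 → 275; Group 2 − 197 → 570; Group 3 − 197 → 1261; Group 4 − 197 → 2305; Group 5 + 170 → 2594; Group 6 + 197 → 1625
Population now: 0–9=275, 10–19=570, 20–29=1261, 30–39=2305, 40–49=2594, 50+=1625
— Period 2 —
Births: 1261 * 0.166 = 209
Group 2: 275 * 0.971 = 267
Group 3: 570 * 0.959 = 547
Group 4: 1261 * 0.955 = 1204
Group 5: 2305 * 0.962 = 2217
Group 6: 2594 * 0.944 + 1625 * 0.285 = 2449 + 463 = 2912
Net migration: Group 1 − 160 → 49; Group 2 − 197 → 70; Group 3 − 197 → 350; Group 4 − 197 → 1007; Group 5 + 170 → 2387; Group 6 + 197 → 3109
Population now: 0–9=49, 10–19=70, 20–29=350, 30–39=1007, 40–49=2387, 50+=3109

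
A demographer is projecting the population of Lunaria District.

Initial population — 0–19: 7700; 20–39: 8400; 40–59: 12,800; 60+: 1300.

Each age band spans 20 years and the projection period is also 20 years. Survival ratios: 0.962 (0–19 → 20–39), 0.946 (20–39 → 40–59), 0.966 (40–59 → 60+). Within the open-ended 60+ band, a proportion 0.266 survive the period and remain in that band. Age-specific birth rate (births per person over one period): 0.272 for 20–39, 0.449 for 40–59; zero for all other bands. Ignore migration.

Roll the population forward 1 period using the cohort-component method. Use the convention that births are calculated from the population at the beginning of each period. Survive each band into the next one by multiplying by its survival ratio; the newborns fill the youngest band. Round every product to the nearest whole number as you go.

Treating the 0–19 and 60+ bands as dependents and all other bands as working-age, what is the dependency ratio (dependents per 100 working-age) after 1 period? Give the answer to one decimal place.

Let group 1 be 0–19 through group 4 = 60+.
[period 1]
Births: 8400 * 0.272 = 2285  |  12800 * 0.449 = 5747 — total 8032
Group 2: 7700 * 0.962 = 7407
Group 3: 8400 * 0.946 = 7946
Group 4: 12800 * 0.966 + 1300 * 0.266 = 12365 + 346 = 12711
Population now: 0–19=8032, 20–39=7407, 40–59=7946, 60+=12711
Dependents (band 0–19 + band 60+) = 8032 + 12711 = 20743; working-age = 15353; ratio = 20743/15353 × 100 = 135.1

135.1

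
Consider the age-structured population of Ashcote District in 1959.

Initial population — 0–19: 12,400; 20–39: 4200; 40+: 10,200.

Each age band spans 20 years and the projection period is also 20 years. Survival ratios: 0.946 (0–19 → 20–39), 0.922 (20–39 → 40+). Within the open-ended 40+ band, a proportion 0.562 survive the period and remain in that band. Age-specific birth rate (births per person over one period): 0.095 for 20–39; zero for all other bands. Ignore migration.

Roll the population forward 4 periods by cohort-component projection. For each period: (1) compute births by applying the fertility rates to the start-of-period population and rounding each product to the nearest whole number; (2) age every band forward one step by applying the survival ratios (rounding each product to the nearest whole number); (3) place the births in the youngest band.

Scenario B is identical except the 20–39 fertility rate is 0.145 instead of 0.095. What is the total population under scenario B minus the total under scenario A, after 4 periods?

(Bands numbered youngest = 1 to oldest = 3.)
Period 1.
Births: 4200 × 0.095 = 399
Band 2: 12400 × 0.946 = 11730
Band 3: 4200 × 0.922 + 10200 × 0.562 = 3872 + 5732 = 9604
Population now: 0–19=399, 20–39=11730, 40+=9604
Period 2.
Births: 11730 × 0.095 = 1114
Band 2: 399 × 0.946 = 377
Band 3: 11730 × 0.922 + 9604 × 0.562 = 10815 + 5397 = 16212
Population now: 0–19=1114, 20–39=377, 40+=16212
Period 3.
Births: 377 × 0.095 = 36
Band 2: 1114 × 0.946 = 1054
Band 3: 377 × 0.922 + 16212 × 0.562 = 348 + 9111 = 9459
Population now: 0–19=36, 20–39=1054, 40+=9459
Period 4.
Births: 1054 × 0.095 = 100
Band 2: 36 × 0.946 = 34
Band 3: 1054 × 0.922 + 9459 × 0.562 = 972 + 5316 = 6288
Population now: 0–19=100, 20–39=34, 40+=6288
Scenario A total after 4 periods: 6422
Scenario B projection —
Period 1.
Births: 4200 × 0.145 = 609
Band 2: 12400 × 0.946 = 11730
Band 3: 4200 × 0.922 + 10200 × 0.562 = 3872 + 5732 = 9604
Population now: 0–19=609, 20–39=11730, 40+=9604
Period 2.
Births: 11730 × 0.145 = 1701
Band 2: 609 × 0.946 = 576
Band 3: 11730 × 0.922 + 9604 × 0.562 = 10815 + 5397 = 16212
Population now: 0–19=1701, 20–39=576, 40+=16212
Period 3.
Births: 576 × 0.145 = 84
Band 2: 1701 × 0.946 = 1609
Band 3: 576 × 0.922 + 16212 × 0.562 = 531 + 9111 = 9642
Population now: 0–19=84, 20–39=1609, 40+=9642
Period 4.
Births: 1609 × 0.145 = 233
Band 2: 84 × 0.946 = 79
Band 3: 1609 × 0.922 + 9642 × 0.562 = 1483 + 5419 = 6902
Population now: 0–19=233, 20–39=79, 40+=6902
Scenario B total after 4 periods: 7214
Difference B − A = 7214 − 6422 = 792

792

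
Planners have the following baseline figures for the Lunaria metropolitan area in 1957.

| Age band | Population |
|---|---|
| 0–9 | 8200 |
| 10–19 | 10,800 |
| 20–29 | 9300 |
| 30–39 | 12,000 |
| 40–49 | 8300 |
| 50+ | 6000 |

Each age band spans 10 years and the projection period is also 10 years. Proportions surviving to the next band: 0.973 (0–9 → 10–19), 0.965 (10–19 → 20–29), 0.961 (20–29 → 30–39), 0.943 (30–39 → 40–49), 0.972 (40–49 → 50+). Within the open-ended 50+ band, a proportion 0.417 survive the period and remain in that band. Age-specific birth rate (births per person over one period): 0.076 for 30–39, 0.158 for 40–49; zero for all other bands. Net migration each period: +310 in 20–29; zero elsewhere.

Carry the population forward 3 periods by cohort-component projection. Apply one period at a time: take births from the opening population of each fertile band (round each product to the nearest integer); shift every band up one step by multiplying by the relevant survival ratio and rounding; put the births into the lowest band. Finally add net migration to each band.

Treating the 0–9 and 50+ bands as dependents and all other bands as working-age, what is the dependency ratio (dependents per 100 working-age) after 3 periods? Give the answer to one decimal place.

75.3

Numbering the groups 1..6 from youngest to oldest:
— Period 1 —
Births: 12000 * 0.076 = 912, 8300 * 0.158 = 1311 ⇒ total 2223
Group 2: 8200 * 0.973 = 7979
Group 3: 10800 * 0.965 = 10422
Group 4: 9300 * 0.961 = 8937
Group 5: 12000 * 0.943 = 11316
Group 6: 8300 * 0.972 + 6000 * 0.417 = 8068 + 2502 = 10570
Net migration: Group 3 + 310 → 10732
Population now: 0–9=2223, 10–19=7979, 20–29=10732, 30–39=8937, 40–49=11316, 50+=10570
— Period 2 —
Births: 8937 * 0.076 = 679, 11316 * 0.158 = 1788 ⇒ total 2467
Group 2: 2223 * 0.973 = 2163
Group 3: 7979 * 0.965 = 7700
Group 4: 10732 * 0.961 = 10313
Group 5: 8937 * 0.943 = 8428
Group 6: 11316 * 0.972 + 10570 * 0.417 = 10999 + 4408 = 15407
Net migration: Group 3 + 310 → 8010
Population now: 0–9=2467, 10–19=2163, 20–29=8010, 30–39=10313, 40–49=8428, 50+=15407
— Period 3 —
Births: 10313 * 0.076 = 784, 8428 * 0.158 = 1332 ⇒ total 2116
Group 2: 2467 * 0.973 = 2400
Group 3: 2163 * 0.965 = 2087
Group 4: 8010 * 0.961 = 7698
Group 5: 10313 * 0.943 = 9725
Group 6: 8428 * 0.972 + 15407 * 0.417 = 8192 + 6425 = 14617
Net migration: Group 3 + 310 → 2397
Population now: 0–9=2116, 10–19=2400, 20–29=2397, 30–39=7698, 40–49=9725, 50+=14617
Dependents (band 0–9 + band 50+) = 2116 + 14617 = 16733; working-age = 22220; ratio = 16733/22220 × 100 = 75.3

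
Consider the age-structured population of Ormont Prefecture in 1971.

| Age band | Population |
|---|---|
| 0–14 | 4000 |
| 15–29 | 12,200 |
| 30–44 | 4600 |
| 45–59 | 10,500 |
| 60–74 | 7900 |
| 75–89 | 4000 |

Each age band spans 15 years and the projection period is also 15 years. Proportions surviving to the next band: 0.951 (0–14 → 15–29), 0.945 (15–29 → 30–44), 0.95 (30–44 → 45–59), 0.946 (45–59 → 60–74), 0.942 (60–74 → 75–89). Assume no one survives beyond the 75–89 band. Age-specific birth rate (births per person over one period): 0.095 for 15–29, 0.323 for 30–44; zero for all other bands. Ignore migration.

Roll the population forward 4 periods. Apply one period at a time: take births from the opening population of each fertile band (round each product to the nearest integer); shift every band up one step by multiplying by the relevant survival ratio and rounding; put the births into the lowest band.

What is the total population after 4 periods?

Period 1.
Births: 12200 × 0.095 = 1159  |  4600 × 0.323 = 1486 → total 2645
15–29: 4000 × 0.951 = 3804
30–44: 12200 × 0.945 = 11529
45–59: 4600 × 0.95 = 4370
60–74: 10500 × 0.946 = 9933
75–89: 7900 × 0.942 = 7442
Population now: 0–14=2645, 15–29=3804, 30–44=11529, 45–59=4370, 60–74=9933, 75–89=7442
Period 2.
Births: 3804 × 0.095 = 361  |  11529 × 0.323 = 3724 → total 4085
15–29: 2645 × 0.951 = 2515
30–44: 3804 × 0.945 = 3595
45–59: 11529 × 0.95 = 10953
60–74: 4370 × 0.946 = 4134
75–89: 9933 × 0.942 = 9357
Population now: 0–14=4085, 15–29=2515, 30–44=3595, 45–59=10953, 60–74=4134, 75–89=9357
Period 3.
Births: 2515 × 0.095 = 239  |  3595 × 0.323 = 1161 → total 1400
15–29: 4085 × 0.951 = 3885
30–44: 2515 × 0.945 = 2377
45–59: 3595 × 0.95 = 3415
60–74: 10953 × 0.946 = 10362
75–89: 4134 × 0.942 = 3894
Population now: 0–14=1400, 15–29=3885, 30–44=2377, 45–59=3415, 60–74=10362, 75–89=3894
Period 4.
Births: 3885 × 0.095 = 369  |  2377 × 0.323 = 768 → total 1137
15–29: 1400 × 0.951 = 1331
30–44: 3885 × 0.945 = 3671
45–59: 2377 × 0.95 = 2258
60–74: 3415 × 0.946 = 3231
75–89: 10362 × 0.942 = 9761
Population now: 0–14=1137, 15–29=1331, 30–44=3671, 45–59=2258, 60–74=3231, 75–89=9761
Total after period 4: 1137 + 1331 + 3671 + 2258 + 3231 + 9761 = 21389

21389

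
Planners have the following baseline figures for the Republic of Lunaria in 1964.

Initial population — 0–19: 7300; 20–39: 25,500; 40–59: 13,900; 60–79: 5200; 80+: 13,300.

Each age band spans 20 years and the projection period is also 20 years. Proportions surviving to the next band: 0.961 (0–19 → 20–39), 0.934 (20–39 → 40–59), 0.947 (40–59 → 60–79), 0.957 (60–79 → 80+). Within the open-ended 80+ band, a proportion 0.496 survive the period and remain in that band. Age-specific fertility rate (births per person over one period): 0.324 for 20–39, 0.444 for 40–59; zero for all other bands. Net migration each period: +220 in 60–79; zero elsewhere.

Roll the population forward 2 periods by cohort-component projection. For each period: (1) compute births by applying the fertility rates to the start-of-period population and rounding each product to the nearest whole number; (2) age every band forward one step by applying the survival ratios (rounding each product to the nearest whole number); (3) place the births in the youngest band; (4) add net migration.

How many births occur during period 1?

14434

Numbering the groups 1..5 from youngest to oldest:
After projecting period 1:
Births: 25500 × 0.324 = 8262 ; 13900 × 0.444 = 6172 — total 14434
Group 2: 7300 × 0.961 = 7015
Group 3: 25500 × 0.934 = 23817
Group 4: 13900 × 0.947 = 13163
Group 5: 5200 × 0.957 + 13300 × 0.496 = 4976 + 6597 = 11573
Net migration: Group 4 + 220 → 13383
→ [14434, 7015, 23817, 13383, 11573]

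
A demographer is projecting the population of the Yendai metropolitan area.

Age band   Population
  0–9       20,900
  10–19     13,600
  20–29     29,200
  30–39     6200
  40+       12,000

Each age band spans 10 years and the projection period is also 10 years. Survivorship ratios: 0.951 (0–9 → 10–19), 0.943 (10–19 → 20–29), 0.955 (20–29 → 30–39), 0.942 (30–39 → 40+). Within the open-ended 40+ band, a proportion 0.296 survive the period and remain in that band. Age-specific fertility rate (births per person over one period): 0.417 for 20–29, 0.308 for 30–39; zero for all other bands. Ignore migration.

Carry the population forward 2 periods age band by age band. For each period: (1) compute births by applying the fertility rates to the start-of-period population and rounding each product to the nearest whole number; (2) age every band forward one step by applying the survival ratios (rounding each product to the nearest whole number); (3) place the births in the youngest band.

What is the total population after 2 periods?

87373

[period 1]
Births: 29200 × 0.417 = 12176 ; 6200 × 0.308 = 1910 → 14086
10–19: 20900 × 0.951 = 19876
20–29: 13600 × 0.943 = 12825
30–39: 29200 × 0.955 = 27886
40+: 6200 × 0.942 + 12000 × 0.296 = 5840 + 3552 = 9392
End of period: [14086, 19876, 12825, 27886, 9392]
[period 2]
Births: 12825 × 0.417 = 5348 ; 27886 × 0.308 = 8589 → 13937
10–19: 14086 × 0.951 = 13396
20–29: 19876 × 0.943 = 18743
30–39: 12825 × 0.955 = 12248
40+: 27886 × 0.942 + 9392 × 0.296 = 26269 + 2780 = 29049
End of period: [13937, 13396, 18743, 12248, 29049]
Total after period 2: 13937 + 13396 + 18743 + 12248 + 29049 = 87373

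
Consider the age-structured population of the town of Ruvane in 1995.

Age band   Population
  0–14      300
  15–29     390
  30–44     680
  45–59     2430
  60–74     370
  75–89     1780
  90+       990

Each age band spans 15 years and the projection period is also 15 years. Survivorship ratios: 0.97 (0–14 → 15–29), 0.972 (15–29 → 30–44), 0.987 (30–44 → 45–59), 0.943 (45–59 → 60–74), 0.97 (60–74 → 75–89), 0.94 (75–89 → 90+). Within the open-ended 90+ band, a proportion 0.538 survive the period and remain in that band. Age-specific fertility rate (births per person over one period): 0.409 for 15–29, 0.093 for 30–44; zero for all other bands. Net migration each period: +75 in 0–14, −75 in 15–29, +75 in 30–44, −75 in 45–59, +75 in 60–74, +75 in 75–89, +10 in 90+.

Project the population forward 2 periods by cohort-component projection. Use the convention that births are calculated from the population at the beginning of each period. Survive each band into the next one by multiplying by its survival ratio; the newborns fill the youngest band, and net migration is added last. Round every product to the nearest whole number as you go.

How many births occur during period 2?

130

Call the bands 1 to 7, youngest first.
Period 1.
Births: 390 × 0.409 = 160 ; 680 × 0.093 = 63 → total 223
Band 2: 300 × 0.97 = 291
Band 3: 390 × 0.972 = 379
Band 4: 680 × 0.987 = 671
Band 5: 2430 × 0.943 = 2291
Band 6: 370 × 0.97 = 359
Band 7: 1780 × 0.94 + 990 × 0.538 = 1673 + 533 = 2206
Net migration: Band 1 + 75 → 298; Band 2 − 75 → 216; Band 3 + 75 → 454; Band 4 − 75 → 596; Band 5 + 75 → 2366; Band 6 + 75 → 434; Band 7 + 10 → 2216
End of period: [298, 216, 454, 596, 2366, 434, 2216]
Period 2.
Births: 216 × 0.409 = 88 ; 454 × 0.093 = 42 → total 130
Band 2: 298 × 0.97 = 289
Band 3: 216 × 0.972 = 210
Band 4: 454 × 0.987 = 448
Band 5: 596 × 0.943 = 562
Band 6: 2366 × 0.97 = 2295
Band 7: 434 × 0.94 + 2216 × 0.538 = 408 + 1192 = 1600
Net migration: Band 1 + 75 → 205; Band 2 − 75 → 214; Band 3 + 75 → 285; Band 4 − 75 → 373; Band 5 + 75 → 637; Band 6 + 75 → 2370; Band 7 + 10 → 1610
End of period: [205, 214, 285, 373, 637, 2370, 1610]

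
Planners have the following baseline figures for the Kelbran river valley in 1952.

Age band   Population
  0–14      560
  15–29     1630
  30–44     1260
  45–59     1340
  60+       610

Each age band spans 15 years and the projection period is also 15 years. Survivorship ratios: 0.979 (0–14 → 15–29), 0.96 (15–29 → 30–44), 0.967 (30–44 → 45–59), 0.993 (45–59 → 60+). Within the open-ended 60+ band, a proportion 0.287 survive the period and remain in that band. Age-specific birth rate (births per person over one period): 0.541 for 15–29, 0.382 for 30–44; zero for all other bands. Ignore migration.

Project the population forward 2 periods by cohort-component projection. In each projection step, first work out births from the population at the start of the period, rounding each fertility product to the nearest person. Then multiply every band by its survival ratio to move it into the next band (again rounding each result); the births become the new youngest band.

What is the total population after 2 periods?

After projecting period 1:
Births: 1630 × 0.541 = 882, 1260 × 0.382 = 481 → 1363
15–29: 560 × 0.979 = 548
30–44: 1630 × 0.96 = 1565
45–59: 1260 × 0.967 = 1218
60+: 1340 × 0.993 + 610 × 0.287 = 1331 + 175 = 1506
End of period: [1363, 548, 1565, 1218, 1506]
After projecting period 2:
Births: 548 × 0.541 = 296, 1565 × 0.382 = 598 → 894
15–29: 1363 × 0.979 = 1334
30–44: 548 × 0.96 = 526
45–59: 1565 × 0.967 = 1513
60+: 1218 × 0.993 + 1506 × 0.287 = 1209 + 432 = 1641
End of period: [894, 1334, 526, 1513, 1641]
Total after period 2: 894 + 1334 + 526 + 1513 + 1641 = 5908

5908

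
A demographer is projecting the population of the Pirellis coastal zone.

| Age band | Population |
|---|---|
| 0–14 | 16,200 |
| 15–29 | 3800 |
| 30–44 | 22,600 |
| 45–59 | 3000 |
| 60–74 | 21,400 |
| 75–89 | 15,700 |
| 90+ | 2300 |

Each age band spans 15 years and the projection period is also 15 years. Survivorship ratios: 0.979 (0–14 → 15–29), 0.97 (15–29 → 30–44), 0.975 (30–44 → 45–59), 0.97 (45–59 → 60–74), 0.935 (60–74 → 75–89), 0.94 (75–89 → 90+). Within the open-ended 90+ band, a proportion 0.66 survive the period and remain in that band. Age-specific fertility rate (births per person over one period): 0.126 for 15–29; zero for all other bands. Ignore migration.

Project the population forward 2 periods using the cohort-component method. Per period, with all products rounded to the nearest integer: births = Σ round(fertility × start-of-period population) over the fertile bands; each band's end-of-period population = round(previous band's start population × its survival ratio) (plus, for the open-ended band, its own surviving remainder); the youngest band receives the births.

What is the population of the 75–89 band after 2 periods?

2721

Call the groups 1 to 7, youngest first.
Period 1.
Births: 3800 × 0.126 = 479
Group 2: 16200 × 0.979 = 15860
Group 3: 3800 × 0.97 = 3686
Group 4: 22600 × 0.975 = 22035
Group 5: 3000 × 0.97 = 2910
Group 6: 21400 × 0.935 = 20009
Group 7: 15700 × 0.94 + 2300 × 0.66 = 14758 + 1518 = 16276
→ [479, 15860, 3686, 22035, 2910, 20009, 16276]
Period 2.
Births: 15860 × 0.126 = 1998
Group 2: 479 × 0.979 = 469
Group 3: 15860 × 0.97 = 15384
Group 4: 3686 × 0.975 = 3594
Group 5: 22035 × 0.97 = 21374
Group 6: 2910 × 0.935 = 2721
Group 7: 20009 × 0.94 + 16276 × 0.66 = 18808 + 10742 = 29550
→ [1998, 469, 15384, 3594, 21374, 2721, 29550]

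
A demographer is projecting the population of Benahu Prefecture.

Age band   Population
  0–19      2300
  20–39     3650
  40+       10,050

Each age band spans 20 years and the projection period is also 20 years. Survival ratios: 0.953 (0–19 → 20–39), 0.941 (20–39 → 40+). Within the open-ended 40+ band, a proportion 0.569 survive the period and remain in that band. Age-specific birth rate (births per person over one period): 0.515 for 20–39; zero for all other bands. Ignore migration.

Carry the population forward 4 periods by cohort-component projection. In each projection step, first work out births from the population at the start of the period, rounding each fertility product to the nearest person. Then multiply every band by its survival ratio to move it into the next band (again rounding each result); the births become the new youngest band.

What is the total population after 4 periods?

5760

Period 1.
Births: 3650 × 0.515 = 1880
20–39: 2300 × 0.953 = 2192
40+: 3650 × 0.941 + 10050 × 0.569 = 3435 + 5718 = 9153
Population now: 0–19=1880, 20–39=2192, 40+=9153
Period 2.
Births: 2192 × 0.515 = 1129
20–39: 1880 × 0.953 = 1792
40+: 2192 × 0.941 + 9153 × 0.569 = 2063 + 5208 = 7271
Population now: 0–19=1129, 20–39=1792, 40+=7271
Period 3.
Births: 1792 × 0.515 = 923
20–39: 1129 × 0.953 = 1076
40+: 1792 × 0.941 + 7271 × 0.569 = 1686 + 4137 = 5823
Population now: 0–19=923, 20–39=1076, 40+=5823
Period 4.
Births: 1076 × 0.515 = 554
20–39: 923 × 0.953 = 880
40+: 1076 × 0.941 + 5823 × 0.569 = 1013 + 3313 = 4326
Population now: 0–19=554, 20–39=880, 40+=4326
Total after period 4: 554 + 880 + 4326 = 5760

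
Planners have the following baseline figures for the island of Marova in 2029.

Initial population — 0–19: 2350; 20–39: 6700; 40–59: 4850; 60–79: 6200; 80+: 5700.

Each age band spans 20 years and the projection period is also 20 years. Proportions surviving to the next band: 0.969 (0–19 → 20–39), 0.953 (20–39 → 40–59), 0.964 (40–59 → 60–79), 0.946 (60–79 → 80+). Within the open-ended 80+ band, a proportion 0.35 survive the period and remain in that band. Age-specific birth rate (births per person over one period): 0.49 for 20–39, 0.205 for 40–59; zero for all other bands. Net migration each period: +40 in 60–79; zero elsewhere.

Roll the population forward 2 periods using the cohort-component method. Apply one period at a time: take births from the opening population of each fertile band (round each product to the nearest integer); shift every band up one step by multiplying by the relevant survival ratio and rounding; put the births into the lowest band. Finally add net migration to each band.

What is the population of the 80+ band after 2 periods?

Let group 1 be 0–19 through group 5 = 80+.
— Period 1 —
Births: 6700 × 0.49 = 3283  |  4850 × 0.205 = 994 → total 4277
Group 2: 2350 × 0.969 = 2277
Group 3: 6700 × 0.953 = 6385
Group 4: 4850 × 0.964 = 4675
Group 5: 6200 × 0.946 + 5700 × 0.35 = 5865 + 1995 = 7860
Net migration: Group 4 + 40 → 4715
Giving 4277 / 2277 / 6385 / 4715 / 7860.
— Period 2 —
Births: 2277 × 0.49 = 1116  |  6385 × 0.205 = 1309 → total 2425
Group 2: 4277 × 0.969 = 4144
Group 3: 2277 × 0.953 = 2170
Group 4: 6385 × 0.964 = 6155
Group 5: 4715 × 0.946 + 7860 × 0.35 = 4460 + 2751 = 7211
Net migration: Group 4 + 40 → 6195
Giving 2425 / 4144 / 2170 / 6195 / 7211.

7211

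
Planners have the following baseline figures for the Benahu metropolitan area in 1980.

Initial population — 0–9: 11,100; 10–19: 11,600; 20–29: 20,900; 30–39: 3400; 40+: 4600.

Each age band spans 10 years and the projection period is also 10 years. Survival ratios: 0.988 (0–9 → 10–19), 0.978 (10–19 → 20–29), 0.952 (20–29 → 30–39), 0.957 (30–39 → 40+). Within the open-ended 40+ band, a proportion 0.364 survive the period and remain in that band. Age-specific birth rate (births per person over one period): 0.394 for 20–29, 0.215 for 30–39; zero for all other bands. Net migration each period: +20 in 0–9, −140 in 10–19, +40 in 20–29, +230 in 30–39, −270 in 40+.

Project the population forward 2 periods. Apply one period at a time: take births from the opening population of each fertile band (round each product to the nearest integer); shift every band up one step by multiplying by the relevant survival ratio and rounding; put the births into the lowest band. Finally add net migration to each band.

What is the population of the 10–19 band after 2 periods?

8738

Period 1.
Births: 20900 * 0.394 = 8235 ; 3400 * 0.215 = 731 → total 8966
10–19: 11100 * 0.988 = 10967
20–29: 11600 * 0.978 = 11345
30–39: 20900 * 0.952 = 19897
40+: 3400 * 0.957 + 4600 * 0.364 = 3254 + 1674 = 4928
Net migration: 0–9 + 20 → 8986; 10–19 − 140 → 10827; 20–29 + 40 → 11385; 30–39 + 230 → 20127; 40+ − 270 → 4658
→ [8986, 10827, 11385, 20127, 4658]
Period 2.
Births: 11385 * 0.394 = 4486 ; 20127 * 0.215 = 4327 → total 8813
10–19: 8986 * 0.988 = 8878
20–29: 10827 * 0.978 = 10589
30–39: 11385 * 0.952 = 10839
40+: 20127 * 0.957 + 4658 * 0.364 = 19262 + 1696 = 20958
Net migration: 0–9 + 20 → 8833; 10–19 − 140 → 8738; 20–29 + 40 → 10629; 30–39 + 230 → 11069; 40+ − 270 → 20688
→ [8833, 8738, 10629, 11069, 20688]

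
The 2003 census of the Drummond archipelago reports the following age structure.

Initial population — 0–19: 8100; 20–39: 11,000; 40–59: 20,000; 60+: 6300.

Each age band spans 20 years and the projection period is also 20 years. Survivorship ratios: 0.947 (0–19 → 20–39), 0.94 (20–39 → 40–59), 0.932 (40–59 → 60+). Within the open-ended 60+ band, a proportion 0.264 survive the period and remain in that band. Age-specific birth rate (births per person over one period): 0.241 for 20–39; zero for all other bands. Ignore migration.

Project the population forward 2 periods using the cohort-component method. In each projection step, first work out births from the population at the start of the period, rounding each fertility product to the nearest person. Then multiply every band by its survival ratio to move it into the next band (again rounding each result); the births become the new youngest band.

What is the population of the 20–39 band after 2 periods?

(Groups numbered youngest = 1 to oldest = 4.)
Period 1.
Births: 11000 * 0.241 = 2651
Group 2: 8100 * 0.947 = 7671
Group 3: 11000 * 0.94 = 10340
Group 4: 20000 * 0.932 + 6300 * 0.264 = 18640 + 1663 = 20303
Population now: 0–19=2651, 20–39=7671, 40–59=10340, 60+=20303
Period 2.
Births: 7671 * 0.241 = 1849
Group 2: 2651 * 0.947 = 2510
Group 3: 7671 * 0.94 = 7211
Group 4: 10340 * 0.932 + 20303 * 0.264 = 9637 + 5360 = 14997
Population now: 0–19=1849, 20–39=2510, 40–59=7211, 60+=14997

2510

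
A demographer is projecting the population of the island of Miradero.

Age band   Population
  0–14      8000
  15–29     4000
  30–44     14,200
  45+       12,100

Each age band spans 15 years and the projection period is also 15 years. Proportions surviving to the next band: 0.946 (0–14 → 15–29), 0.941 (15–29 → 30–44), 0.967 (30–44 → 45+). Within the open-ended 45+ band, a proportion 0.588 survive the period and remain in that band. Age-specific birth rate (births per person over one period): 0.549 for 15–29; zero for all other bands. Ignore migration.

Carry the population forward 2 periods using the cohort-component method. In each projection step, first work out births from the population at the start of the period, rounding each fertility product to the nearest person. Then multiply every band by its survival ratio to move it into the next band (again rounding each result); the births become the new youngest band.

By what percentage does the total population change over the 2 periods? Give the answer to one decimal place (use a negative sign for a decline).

-23.6

Call the groups 1 to 4, youngest first.
Period 1.
Births: 4000 * 0.549 = 2196
Group 2: 8000 * 0.946 = 7568
Group 3: 4000 * 0.941 = 3764
Group 4: 14200 * 0.967 + 12100 * 0.588 = 13731 + 7115 = 20846
End of period: [2196, 7568, 3764, 20846]
Period 2.
Births: 7568 * 0.549 = 4155
Group 2: 2196 * 0.946 = 2077
Group 3: 7568 * 0.941 = 7121
Group 4: 3764 * 0.967 + 20846 * 0.588 = 3640 + 12257 = 15897
End of period: [4155, 2077, 7121, 15897]
Total: 38300 → 29250; change = -9050; percentage change = -23.6%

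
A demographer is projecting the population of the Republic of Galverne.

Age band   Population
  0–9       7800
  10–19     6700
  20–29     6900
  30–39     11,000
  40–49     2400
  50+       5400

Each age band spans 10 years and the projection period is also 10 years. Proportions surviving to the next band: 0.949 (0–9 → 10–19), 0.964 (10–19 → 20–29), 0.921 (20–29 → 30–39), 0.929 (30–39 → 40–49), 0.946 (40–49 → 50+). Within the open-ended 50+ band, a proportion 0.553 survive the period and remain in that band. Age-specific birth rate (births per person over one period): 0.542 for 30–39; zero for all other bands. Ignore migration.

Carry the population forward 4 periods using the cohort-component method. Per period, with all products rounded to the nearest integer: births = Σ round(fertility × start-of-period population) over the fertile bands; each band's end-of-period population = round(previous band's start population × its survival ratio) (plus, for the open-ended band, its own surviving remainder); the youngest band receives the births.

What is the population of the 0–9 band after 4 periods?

[period 1]
Births: 11000 × 0.542 = 5962
10–19: 7800 × 0.949 = 7402
20–29: 6700 × 0.964 = 6459
30–39: 6900 × 0.921 = 6355
40–49: 11000 × 0.929 = 10219
50+: 2400 × 0.946 + 5400 × 0.553 = 2270 + 2986 = 5256
Population now: 0–9=5962, 10–19=7402, 20–29=6459, 30–39=6355, 40–49=10219, 50+=5256
[period 2]
Births: 6355 × 0.542 = 3444
10–19: 5962 × 0.949 = 5658
20–29: 7402 × 0.964 = 7136
30–39: 6459 × 0.921 = 5949
40–49: 6355 × 0.929 = 5904
50+: 10219 × 0.946 + 5256 × 0.553 = 9667 + 2907 = 12574
Population now: 0–9=3444, 10–19=5658, 20–29=7136, 30–39=5949, 40–49=5904, 50+=12574
[period 3]
Births: 5949 × 0.542 = 3224
10–19: 3444 × 0.949 = 3268
20–29: 5658 × 0.964 = 5454
30–39: 7136 × 0.921 = 6572
40–49: 5949 × 0.929 = 5527
50+: 5904 × 0.946 + 12574 × 0.553 = 5585 + 6953 = 12538
Population now: 0–9=3224, 10–19=3268, 20–29=5454, 30–39=6572, 40–49=5527, 50+=12538
[period 4]
Births: 6572 × 0.542 = 3562
10–19: 3224 × 0.949 = 3060
20–29: 3268 × 0.964 = 3150
30–39: 5454 × 0.921 = 5023
40–49: 6572 × 0.929 = 6105
50+: 5527 × 0.946 + 12538 × 0.553 = 5229 + 6934 = 12163
Population now: 0–9=3562, 10–19=3060, 20–29=3150, 30–39=5023, 40–49=6105, 50+=12163

3562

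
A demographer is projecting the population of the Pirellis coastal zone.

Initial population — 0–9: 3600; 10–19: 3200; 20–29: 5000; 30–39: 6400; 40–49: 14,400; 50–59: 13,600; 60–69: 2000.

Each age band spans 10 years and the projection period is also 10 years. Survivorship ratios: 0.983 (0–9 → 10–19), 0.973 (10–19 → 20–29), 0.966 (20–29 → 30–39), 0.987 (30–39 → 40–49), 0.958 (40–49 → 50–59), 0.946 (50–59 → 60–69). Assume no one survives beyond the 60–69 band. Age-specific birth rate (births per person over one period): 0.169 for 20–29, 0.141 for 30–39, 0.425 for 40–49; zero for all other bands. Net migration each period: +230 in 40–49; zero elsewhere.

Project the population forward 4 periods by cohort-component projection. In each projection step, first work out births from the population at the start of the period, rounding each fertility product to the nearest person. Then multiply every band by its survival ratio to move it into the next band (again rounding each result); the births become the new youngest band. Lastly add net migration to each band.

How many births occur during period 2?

(Groups numbered youngest = 1 to oldest = 7.)
Period 1.
Births: 5000 × 0.169 = 845, 6400 × 0.141 = 902, 14400 × 0.425 = 6120 → 7867
Group 2: 3600 × 0.983 = 3539
Group 3: 3200 × 0.973 = 3114
Group 4: 5000 × 0.966 = 4830
Group 5: 6400 × 0.987 = 6317
Group 6: 14400 × 0.958 = 13795
Group 7: 13600 × 0.946 = 12866
Net migration: Group 5 + 230 → 6547
→ [7867, 3539, 3114, 4830, 6547, 13795, 12866]
Period 2.
Births: 3114 × 0.169 = 526, 4830 × 0.141 = 681, 6547 × 0.425 = 2782 → 3989
Group 2: 7867 × 0.983 = 7733
Group 3: 3539 × 0.973 = 3443
Group 4: 3114 × 0.966 = 3008
Group 5: 4830 × 0.987 = 4767
Group 6: 6547 × 0.958 = 6272
Group 7: 13795 × 0.946 = 13050
Net migration: Group 5 + 230 → 4997
→ [3989, 7733, 3443, 3008, 4997, 6272, 13050]

3989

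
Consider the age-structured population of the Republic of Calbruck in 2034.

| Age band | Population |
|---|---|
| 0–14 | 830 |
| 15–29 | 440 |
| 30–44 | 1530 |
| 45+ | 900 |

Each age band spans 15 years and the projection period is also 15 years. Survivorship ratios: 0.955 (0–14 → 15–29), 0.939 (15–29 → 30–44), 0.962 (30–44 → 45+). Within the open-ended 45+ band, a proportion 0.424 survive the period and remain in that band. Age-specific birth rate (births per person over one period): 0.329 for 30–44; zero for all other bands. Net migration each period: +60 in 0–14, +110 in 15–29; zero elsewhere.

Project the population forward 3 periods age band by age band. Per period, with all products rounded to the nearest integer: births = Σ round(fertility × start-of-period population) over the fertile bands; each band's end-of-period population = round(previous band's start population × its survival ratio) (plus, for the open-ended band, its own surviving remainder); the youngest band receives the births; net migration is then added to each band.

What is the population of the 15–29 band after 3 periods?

297

Period 1.
Births: 1530 × 0.329 = 503
15–29: 830 × 0.955 = 793
30–44: 440 × 0.939 = 413
45+: 1530 × 0.962 + 900 × 0.424 = 1472 + 382 = 1854
Net migration: 0–14 + 60 → 563; 15–29 + 110 → 903
End of period: [563, 903, 413, 1854]
Period 2.
Births: 413 × 0.329 = 136
15–29: 563 × 0.955 = 538
30–44: 903 × 0.939 = 848
45+: 413 × 0.962 + 1854 × 0.424 = 397 + 786 = 1183
Net migration: 0–14 + 60 → 196; 15–29 + 110 → 648
End of period: [196, 648, 848, 1183]
Period 3.
Births: 848 × 0.329 = 279
15–29: 196 × 0.955 = 187
30–44: 648 × 0.939 = 608
45+: 848 × 0.962 + 1183 × 0.424 = 816 + 502 = 1318
Net migration: 0–14 + 60 → 339; 15–29 + 110 → 297
End of period: [339, 297, 608, 1318]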